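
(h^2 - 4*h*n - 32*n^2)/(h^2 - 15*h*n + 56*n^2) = (h + 4*n)/(h - 7*n)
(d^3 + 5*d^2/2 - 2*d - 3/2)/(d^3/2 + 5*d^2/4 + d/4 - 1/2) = 2*(2*d^3 + 5*d^2 - 4*d - 3)/(2*d^3 + 5*d^2 + d - 2)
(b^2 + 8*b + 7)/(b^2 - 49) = (b + 1)/(b - 7)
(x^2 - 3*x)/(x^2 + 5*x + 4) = x*(x - 3)/(x^2 + 5*x + 4)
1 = 1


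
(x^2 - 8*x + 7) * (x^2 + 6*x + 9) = x^4 - 2*x^3 - 32*x^2 - 30*x + 63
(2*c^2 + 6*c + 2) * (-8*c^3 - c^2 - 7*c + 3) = -16*c^5 - 50*c^4 - 36*c^3 - 38*c^2 + 4*c + 6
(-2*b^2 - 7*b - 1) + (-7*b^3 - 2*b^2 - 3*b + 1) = -7*b^3 - 4*b^2 - 10*b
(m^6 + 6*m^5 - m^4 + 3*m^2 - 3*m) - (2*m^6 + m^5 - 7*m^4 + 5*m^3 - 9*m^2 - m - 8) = -m^6 + 5*m^5 + 6*m^4 - 5*m^3 + 12*m^2 - 2*m + 8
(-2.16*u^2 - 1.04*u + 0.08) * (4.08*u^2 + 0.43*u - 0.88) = -8.8128*u^4 - 5.172*u^3 + 1.78*u^2 + 0.9496*u - 0.0704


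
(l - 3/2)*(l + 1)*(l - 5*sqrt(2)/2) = l^3 - 5*sqrt(2)*l^2/2 - l^2/2 - 3*l/2 + 5*sqrt(2)*l/4 + 15*sqrt(2)/4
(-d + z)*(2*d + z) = -2*d^2 + d*z + z^2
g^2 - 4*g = g*(g - 4)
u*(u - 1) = u^2 - u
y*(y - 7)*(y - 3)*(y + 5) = y^4 - 5*y^3 - 29*y^2 + 105*y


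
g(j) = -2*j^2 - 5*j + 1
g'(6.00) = -29.00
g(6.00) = -101.00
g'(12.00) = -53.00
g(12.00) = -347.00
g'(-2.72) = 5.88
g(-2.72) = -0.20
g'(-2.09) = 3.36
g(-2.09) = 2.71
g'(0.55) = -7.20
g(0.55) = -2.36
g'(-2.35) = 4.40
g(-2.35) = 1.70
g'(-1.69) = 1.76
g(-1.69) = 3.74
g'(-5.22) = 15.88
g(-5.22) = -27.40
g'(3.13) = -17.52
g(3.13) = -34.24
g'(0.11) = -5.44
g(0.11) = 0.43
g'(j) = -4*j - 5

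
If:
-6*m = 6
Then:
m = -1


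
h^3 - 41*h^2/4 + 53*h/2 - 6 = (h - 6)*(h - 4)*(h - 1/4)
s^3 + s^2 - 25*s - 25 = (s - 5)*(s + 1)*(s + 5)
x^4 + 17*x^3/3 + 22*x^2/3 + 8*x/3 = x*(x + 2/3)*(x + 1)*(x + 4)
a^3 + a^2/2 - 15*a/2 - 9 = (a - 3)*(a + 3/2)*(a + 2)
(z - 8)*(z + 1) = z^2 - 7*z - 8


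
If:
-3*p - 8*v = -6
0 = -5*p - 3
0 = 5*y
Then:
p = -3/5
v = 39/40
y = 0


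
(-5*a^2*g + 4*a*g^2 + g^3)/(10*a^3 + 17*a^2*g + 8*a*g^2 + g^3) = g*(-a + g)/(2*a^2 + 3*a*g + g^2)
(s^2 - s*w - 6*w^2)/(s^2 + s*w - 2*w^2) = (s - 3*w)/(s - w)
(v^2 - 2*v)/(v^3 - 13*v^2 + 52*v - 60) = v/(v^2 - 11*v + 30)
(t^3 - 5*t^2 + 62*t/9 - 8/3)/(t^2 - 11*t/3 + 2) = t - 4/3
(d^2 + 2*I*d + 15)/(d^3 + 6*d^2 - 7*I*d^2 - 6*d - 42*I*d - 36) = (d^2 + 2*I*d + 15)/(d^3 + d^2*(6 - 7*I) + d*(-6 - 42*I) - 36)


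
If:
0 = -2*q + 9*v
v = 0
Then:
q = 0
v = 0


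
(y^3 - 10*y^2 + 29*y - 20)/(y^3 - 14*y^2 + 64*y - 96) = (y^2 - 6*y + 5)/(y^2 - 10*y + 24)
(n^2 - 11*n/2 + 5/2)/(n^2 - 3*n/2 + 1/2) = (n - 5)/(n - 1)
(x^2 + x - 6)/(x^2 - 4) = (x + 3)/(x + 2)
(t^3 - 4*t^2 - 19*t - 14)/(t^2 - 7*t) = t + 3 + 2/t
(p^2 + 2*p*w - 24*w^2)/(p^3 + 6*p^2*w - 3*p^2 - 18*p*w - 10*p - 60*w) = (p - 4*w)/(p^2 - 3*p - 10)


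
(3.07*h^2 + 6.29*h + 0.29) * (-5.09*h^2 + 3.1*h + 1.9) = -15.6263*h^4 - 22.4991*h^3 + 23.8559*h^2 + 12.85*h + 0.551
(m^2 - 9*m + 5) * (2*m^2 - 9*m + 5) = 2*m^4 - 27*m^3 + 96*m^2 - 90*m + 25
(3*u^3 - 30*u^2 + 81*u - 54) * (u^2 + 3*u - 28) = 3*u^5 - 21*u^4 - 93*u^3 + 1029*u^2 - 2430*u + 1512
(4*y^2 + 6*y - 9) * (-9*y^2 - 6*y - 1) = -36*y^4 - 78*y^3 + 41*y^2 + 48*y + 9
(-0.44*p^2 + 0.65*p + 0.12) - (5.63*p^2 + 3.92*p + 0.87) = -6.07*p^2 - 3.27*p - 0.75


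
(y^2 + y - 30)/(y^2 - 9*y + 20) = (y + 6)/(y - 4)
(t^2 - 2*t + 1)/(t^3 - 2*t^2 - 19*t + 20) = (t - 1)/(t^2 - t - 20)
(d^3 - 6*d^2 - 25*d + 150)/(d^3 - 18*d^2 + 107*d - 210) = (d + 5)/(d - 7)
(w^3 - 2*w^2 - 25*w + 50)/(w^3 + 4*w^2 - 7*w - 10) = (w - 5)/(w + 1)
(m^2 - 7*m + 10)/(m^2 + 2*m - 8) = (m - 5)/(m + 4)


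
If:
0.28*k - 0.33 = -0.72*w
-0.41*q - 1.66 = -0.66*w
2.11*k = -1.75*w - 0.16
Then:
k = -0.67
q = -2.89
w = 0.72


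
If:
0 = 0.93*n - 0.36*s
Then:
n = 0.387096774193548*s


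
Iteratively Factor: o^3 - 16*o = (o + 4)*(o^2 - 4*o) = (o - 4)*(o + 4)*(o)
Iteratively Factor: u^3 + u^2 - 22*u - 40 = (u + 4)*(u^2 - 3*u - 10) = (u - 5)*(u + 4)*(u + 2)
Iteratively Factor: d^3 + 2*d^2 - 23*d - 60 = (d + 3)*(d^2 - d - 20) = (d + 3)*(d + 4)*(d - 5)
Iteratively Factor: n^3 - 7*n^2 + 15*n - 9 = (n - 3)*(n^2 - 4*n + 3) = (n - 3)^2*(n - 1)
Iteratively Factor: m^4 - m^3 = (m - 1)*(m^3) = m*(m - 1)*(m^2) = m^2*(m - 1)*(m)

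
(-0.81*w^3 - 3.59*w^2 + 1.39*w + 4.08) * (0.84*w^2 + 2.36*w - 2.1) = -0.6804*w^5 - 4.9272*w^4 - 5.6038*w^3 + 14.2466*w^2 + 6.7098*w - 8.568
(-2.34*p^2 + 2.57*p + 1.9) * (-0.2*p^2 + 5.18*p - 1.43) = 0.468*p^4 - 12.6352*p^3 + 16.2788*p^2 + 6.1669*p - 2.717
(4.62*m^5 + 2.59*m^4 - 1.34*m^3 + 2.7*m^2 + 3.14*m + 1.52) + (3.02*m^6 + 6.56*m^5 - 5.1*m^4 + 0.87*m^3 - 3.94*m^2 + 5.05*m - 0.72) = 3.02*m^6 + 11.18*m^5 - 2.51*m^4 - 0.47*m^3 - 1.24*m^2 + 8.19*m + 0.8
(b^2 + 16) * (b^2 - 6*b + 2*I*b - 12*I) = b^4 - 6*b^3 + 2*I*b^3 + 16*b^2 - 12*I*b^2 - 96*b + 32*I*b - 192*I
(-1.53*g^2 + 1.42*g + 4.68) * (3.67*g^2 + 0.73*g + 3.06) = -5.6151*g^4 + 4.0945*g^3 + 13.5304*g^2 + 7.7616*g + 14.3208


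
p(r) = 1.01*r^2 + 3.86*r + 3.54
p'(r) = 2.02*r + 3.86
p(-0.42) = 2.10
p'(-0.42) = 3.01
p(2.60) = 20.40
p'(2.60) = 9.11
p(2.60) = 20.40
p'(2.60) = 9.11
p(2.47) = 19.24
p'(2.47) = 8.85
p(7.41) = 87.60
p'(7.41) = 18.83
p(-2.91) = 0.86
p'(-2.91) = -2.02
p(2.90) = 23.23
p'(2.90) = 9.72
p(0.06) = 3.78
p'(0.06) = 3.98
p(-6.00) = 16.74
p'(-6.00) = -8.26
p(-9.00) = 50.61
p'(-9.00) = -14.32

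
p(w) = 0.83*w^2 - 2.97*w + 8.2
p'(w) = 1.66*w - 2.97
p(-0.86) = 11.37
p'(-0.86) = -4.40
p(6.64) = 25.07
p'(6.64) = 8.05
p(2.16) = 5.66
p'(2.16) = 0.62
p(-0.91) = 11.59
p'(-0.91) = -4.48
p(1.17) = 5.86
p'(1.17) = -1.03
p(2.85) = 6.48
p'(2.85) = 1.76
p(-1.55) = 14.80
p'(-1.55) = -5.54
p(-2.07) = 17.90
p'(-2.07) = -6.41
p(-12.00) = 163.36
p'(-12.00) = -22.89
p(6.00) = 20.26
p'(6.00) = 6.99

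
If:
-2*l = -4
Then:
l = 2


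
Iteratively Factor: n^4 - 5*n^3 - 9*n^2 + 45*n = (n - 5)*(n^3 - 9*n) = n*(n - 5)*(n^2 - 9) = n*(n - 5)*(n + 3)*(n - 3)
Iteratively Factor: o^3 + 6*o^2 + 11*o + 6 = (o + 3)*(o^2 + 3*o + 2) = (o + 1)*(o + 3)*(o + 2)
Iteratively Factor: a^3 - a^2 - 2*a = (a)*(a^2 - a - 2) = a*(a - 2)*(a + 1)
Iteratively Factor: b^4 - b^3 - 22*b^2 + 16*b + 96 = (b + 4)*(b^3 - 5*b^2 - 2*b + 24) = (b + 2)*(b + 4)*(b^2 - 7*b + 12) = (b - 3)*(b + 2)*(b + 4)*(b - 4)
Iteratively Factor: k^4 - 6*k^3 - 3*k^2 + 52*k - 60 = (k - 2)*(k^3 - 4*k^2 - 11*k + 30) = (k - 5)*(k - 2)*(k^2 + k - 6) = (k - 5)*(k - 2)^2*(k + 3)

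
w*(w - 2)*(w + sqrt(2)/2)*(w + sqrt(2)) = w^4 - 2*w^3 + 3*sqrt(2)*w^3/2 - 3*sqrt(2)*w^2 + w^2 - 2*w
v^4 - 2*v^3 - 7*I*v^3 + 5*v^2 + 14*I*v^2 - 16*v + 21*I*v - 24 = (v - 3)*(v + 1)*(v - 8*I)*(v + I)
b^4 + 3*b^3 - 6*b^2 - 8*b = b*(b - 2)*(b + 1)*(b + 4)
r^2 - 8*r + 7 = (r - 7)*(r - 1)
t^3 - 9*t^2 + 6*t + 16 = (t - 8)*(t - 2)*(t + 1)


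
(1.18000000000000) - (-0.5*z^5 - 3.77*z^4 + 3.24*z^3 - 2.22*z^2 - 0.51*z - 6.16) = 0.5*z^5 + 3.77*z^4 - 3.24*z^3 + 2.22*z^2 + 0.51*z + 7.34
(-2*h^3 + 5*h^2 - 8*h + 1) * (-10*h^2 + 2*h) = 20*h^5 - 54*h^4 + 90*h^3 - 26*h^2 + 2*h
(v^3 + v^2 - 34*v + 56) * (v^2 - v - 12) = v^5 - 47*v^3 + 78*v^2 + 352*v - 672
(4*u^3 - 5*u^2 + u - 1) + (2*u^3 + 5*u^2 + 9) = 6*u^3 + u + 8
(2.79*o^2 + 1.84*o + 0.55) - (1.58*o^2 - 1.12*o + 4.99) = 1.21*o^2 + 2.96*o - 4.44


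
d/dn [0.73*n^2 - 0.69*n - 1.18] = 1.46*n - 0.69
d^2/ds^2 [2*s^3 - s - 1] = 12*s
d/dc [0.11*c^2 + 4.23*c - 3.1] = 0.22*c + 4.23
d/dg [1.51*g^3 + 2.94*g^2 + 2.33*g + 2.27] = 4.53*g^2 + 5.88*g + 2.33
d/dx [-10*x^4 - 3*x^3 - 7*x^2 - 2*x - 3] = -40*x^3 - 9*x^2 - 14*x - 2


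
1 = 1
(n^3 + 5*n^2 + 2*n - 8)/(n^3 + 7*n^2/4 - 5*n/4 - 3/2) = 4*(n + 4)/(4*n + 3)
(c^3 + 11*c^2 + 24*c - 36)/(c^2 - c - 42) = (c^2 + 5*c - 6)/(c - 7)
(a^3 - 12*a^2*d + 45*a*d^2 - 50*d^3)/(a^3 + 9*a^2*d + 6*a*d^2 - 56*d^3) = (a^2 - 10*a*d + 25*d^2)/(a^2 + 11*a*d + 28*d^2)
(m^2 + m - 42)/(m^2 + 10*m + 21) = (m - 6)/(m + 3)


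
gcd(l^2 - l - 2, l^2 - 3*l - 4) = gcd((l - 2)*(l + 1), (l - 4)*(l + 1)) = l + 1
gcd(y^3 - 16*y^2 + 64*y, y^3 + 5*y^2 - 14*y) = y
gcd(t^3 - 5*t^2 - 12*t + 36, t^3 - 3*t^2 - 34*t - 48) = t + 3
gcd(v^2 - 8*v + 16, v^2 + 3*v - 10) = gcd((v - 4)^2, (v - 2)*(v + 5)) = 1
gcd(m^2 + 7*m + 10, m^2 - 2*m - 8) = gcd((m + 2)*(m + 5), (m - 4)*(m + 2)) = m + 2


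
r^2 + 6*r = r*(r + 6)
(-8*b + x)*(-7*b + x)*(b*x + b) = 56*b^3*x + 56*b^3 - 15*b^2*x^2 - 15*b^2*x + b*x^3 + b*x^2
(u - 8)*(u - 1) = u^2 - 9*u + 8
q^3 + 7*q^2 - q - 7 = (q - 1)*(q + 1)*(q + 7)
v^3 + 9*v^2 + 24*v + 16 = (v + 1)*(v + 4)^2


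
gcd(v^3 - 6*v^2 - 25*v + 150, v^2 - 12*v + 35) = v - 5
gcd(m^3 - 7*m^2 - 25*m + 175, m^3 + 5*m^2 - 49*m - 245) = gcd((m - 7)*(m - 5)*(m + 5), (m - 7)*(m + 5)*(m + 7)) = m^2 - 2*m - 35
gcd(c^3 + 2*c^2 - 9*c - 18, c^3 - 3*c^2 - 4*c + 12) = c^2 - c - 6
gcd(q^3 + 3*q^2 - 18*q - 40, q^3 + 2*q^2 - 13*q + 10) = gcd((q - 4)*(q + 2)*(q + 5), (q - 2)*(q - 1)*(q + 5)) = q + 5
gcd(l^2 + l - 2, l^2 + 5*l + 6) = l + 2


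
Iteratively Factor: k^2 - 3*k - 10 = (k - 5)*(k + 2)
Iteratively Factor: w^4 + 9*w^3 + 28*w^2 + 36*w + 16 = (w + 1)*(w^3 + 8*w^2 + 20*w + 16) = (w + 1)*(w + 2)*(w^2 + 6*w + 8) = (w + 1)*(w + 2)^2*(w + 4)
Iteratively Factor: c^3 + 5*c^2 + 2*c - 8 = (c + 2)*(c^2 + 3*c - 4) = (c - 1)*(c + 2)*(c + 4)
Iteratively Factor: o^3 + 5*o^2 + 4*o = (o)*(o^2 + 5*o + 4) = o*(o + 4)*(o + 1)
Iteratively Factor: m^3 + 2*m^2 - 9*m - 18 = (m + 2)*(m^2 - 9) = (m - 3)*(m + 2)*(m + 3)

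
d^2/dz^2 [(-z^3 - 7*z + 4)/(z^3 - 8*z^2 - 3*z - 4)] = 4*(-4*z^6 - 15*z^5 + 84*z^4 - 351*z^3 + 264*z^2 + 480*z - 4)/(z^9 - 24*z^8 + 183*z^7 - 380*z^6 - 357*z^5 - 912*z^4 - 555*z^3 - 492*z^2 - 144*z - 64)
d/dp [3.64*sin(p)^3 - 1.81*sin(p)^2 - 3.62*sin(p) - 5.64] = (10.92*sin(p)^2 - 3.62*sin(p) - 3.62)*cos(p)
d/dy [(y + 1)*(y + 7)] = 2*y + 8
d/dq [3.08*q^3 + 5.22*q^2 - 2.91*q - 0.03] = 9.24*q^2 + 10.44*q - 2.91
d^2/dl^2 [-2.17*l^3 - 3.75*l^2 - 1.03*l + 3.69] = -13.02*l - 7.5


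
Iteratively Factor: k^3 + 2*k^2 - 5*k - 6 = (k - 2)*(k^2 + 4*k + 3) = (k - 2)*(k + 3)*(k + 1)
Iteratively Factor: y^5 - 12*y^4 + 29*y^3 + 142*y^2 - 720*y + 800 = (y - 2)*(y^4 - 10*y^3 + 9*y^2 + 160*y - 400) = (y - 4)*(y - 2)*(y^3 - 6*y^2 - 15*y + 100) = (y - 4)*(y - 2)*(y + 4)*(y^2 - 10*y + 25) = (y - 5)*(y - 4)*(y - 2)*(y + 4)*(y - 5)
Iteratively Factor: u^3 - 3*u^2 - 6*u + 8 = (u - 1)*(u^2 - 2*u - 8) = (u - 4)*(u - 1)*(u + 2)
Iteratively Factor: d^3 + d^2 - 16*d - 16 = (d - 4)*(d^2 + 5*d + 4) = (d - 4)*(d + 4)*(d + 1)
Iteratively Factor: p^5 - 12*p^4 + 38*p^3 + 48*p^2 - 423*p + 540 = (p + 3)*(p^4 - 15*p^3 + 83*p^2 - 201*p + 180) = (p - 5)*(p + 3)*(p^3 - 10*p^2 + 33*p - 36) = (p - 5)*(p - 3)*(p + 3)*(p^2 - 7*p + 12) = (p - 5)*(p - 4)*(p - 3)*(p + 3)*(p - 3)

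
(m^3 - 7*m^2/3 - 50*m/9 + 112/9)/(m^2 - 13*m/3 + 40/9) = (3*m^2 + m - 14)/(3*m - 5)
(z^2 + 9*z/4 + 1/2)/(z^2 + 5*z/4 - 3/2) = (4*z + 1)/(4*z - 3)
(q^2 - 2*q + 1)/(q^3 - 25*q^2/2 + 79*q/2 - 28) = 2*(q - 1)/(2*q^2 - 23*q + 56)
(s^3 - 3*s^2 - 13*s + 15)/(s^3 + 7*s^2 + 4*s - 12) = (s^2 - 2*s - 15)/(s^2 + 8*s + 12)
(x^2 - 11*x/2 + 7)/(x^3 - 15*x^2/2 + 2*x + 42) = (x - 2)/(x^2 - 4*x - 12)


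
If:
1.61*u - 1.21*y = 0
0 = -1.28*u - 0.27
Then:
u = -0.21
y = -0.28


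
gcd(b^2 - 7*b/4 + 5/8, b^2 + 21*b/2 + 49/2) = 1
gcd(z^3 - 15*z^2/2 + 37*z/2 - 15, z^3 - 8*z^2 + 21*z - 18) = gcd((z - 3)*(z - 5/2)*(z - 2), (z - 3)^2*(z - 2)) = z^2 - 5*z + 6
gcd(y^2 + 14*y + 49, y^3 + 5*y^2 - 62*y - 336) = y + 7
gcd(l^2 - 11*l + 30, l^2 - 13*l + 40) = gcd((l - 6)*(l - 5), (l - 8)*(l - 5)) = l - 5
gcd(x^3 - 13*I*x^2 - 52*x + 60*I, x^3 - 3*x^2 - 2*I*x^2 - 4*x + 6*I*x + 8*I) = x - 2*I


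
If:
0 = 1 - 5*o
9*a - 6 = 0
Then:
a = 2/3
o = 1/5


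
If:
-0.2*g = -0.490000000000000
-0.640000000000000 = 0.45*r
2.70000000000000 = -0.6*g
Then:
No Solution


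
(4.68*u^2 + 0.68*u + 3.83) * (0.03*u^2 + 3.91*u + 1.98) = 0.1404*u^4 + 18.3192*u^3 + 12.0401*u^2 + 16.3217*u + 7.5834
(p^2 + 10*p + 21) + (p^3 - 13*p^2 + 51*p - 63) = p^3 - 12*p^2 + 61*p - 42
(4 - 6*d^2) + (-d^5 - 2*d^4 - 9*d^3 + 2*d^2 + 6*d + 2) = -d^5 - 2*d^4 - 9*d^3 - 4*d^2 + 6*d + 6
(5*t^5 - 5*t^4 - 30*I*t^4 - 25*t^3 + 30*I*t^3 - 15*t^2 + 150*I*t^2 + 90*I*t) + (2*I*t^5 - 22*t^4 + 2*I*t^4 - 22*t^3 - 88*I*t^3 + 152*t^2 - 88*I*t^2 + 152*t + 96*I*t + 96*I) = 5*t^5 + 2*I*t^5 - 27*t^4 - 28*I*t^4 - 47*t^3 - 58*I*t^3 + 137*t^2 + 62*I*t^2 + 152*t + 186*I*t + 96*I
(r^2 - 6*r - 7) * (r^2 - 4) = r^4 - 6*r^3 - 11*r^2 + 24*r + 28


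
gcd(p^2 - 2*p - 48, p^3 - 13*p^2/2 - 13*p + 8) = p - 8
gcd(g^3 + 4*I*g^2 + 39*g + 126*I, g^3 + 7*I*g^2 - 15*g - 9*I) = g + 3*I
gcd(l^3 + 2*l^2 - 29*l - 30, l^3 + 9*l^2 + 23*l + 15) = l + 1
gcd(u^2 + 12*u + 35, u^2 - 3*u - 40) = u + 5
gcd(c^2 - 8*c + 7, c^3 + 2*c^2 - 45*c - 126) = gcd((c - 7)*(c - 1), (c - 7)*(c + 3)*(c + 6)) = c - 7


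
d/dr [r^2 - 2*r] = 2*r - 2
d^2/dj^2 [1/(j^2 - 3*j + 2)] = 2*(-j^2 + 3*j + (2*j - 3)^2 - 2)/(j^2 - 3*j + 2)^3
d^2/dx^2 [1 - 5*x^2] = -10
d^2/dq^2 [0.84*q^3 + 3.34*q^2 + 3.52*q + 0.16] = 5.04*q + 6.68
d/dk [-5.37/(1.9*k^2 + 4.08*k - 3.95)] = (20.406*k + 21.9096)/(1.9*k^2 + 4.08*k - 3.95)^2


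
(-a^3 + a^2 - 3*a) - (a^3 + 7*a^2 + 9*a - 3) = -2*a^3 - 6*a^2 - 12*a + 3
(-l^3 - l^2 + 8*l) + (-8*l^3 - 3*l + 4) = -9*l^3 - l^2 + 5*l + 4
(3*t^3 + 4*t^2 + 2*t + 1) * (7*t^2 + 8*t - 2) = 21*t^5 + 52*t^4 + 40*t^3 + 15*t^2 + 4*t - 2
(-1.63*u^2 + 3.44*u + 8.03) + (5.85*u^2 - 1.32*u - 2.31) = 4.22*u^2 + 2.12*u + 5.72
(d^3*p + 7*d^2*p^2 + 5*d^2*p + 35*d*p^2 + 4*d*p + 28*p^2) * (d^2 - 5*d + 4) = d^5*p + 7*d^4*p^2 - 17*d^3*p - 119*d^2*p^2 + 16*d*p + 112*p^2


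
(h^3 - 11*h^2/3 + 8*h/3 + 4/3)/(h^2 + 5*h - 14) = (3*h^2 - 5*h - 2)/(3*(h + 7))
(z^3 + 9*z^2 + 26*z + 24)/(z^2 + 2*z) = z + 7 + 12/z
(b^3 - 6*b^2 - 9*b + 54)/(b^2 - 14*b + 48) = (b^2 - 9)/(b - 8)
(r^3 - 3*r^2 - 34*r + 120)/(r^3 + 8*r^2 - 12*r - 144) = (r - 5)/(r + 6)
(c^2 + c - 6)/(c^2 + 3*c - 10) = (c + 3)/(c + 5)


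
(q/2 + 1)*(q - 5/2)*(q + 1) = q^3/2 + q^2/4 - 11*q/4 - 5/2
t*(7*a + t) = 7*a*t + t^2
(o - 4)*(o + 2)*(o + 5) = o^3 + 3*o^2 - 18*o - 40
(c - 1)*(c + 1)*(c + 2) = c^3 + 2*c^2 - c - 2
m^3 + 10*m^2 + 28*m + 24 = (m + 2)^2*(m + 6)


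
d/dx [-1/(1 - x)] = -1/(x - 1)^2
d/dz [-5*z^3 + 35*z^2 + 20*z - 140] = -15*z^2 + 70*z + 20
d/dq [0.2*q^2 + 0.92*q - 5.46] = 0.4*q + 0.92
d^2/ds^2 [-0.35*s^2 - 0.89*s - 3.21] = -0.700000000000000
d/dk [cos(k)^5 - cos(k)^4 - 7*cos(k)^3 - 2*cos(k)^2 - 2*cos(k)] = (-5*cos(k)^4 + 4*cos(k)^3 + 21*cos(k)^2 + 4*cos(k) + 2)*sin(k)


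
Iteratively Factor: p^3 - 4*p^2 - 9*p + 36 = (p - 3)*(p^2 - p - 12) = (p - 3)*(p + 3)*(p - 4)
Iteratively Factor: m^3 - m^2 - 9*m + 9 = (m - 3)*(m^2 + 2*m - 3) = (m - 3)*(m + 3)*(m - 1)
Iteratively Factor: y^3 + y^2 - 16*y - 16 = (y + 4)*(y^2 - 3*y - 4) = (y + 1)*(y + 4)*(y - 4)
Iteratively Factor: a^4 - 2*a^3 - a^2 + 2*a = (a - 2)*(a^3 - a) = a*(a - 2)*(a^2 - 1) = a*(a - 2)*(a + 1)*(a - 1)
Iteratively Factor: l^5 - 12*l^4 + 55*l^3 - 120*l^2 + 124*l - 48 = (l - 2)*(l^4 - 10*l^3 + 35*l^2 - 50*l + 24) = (l - 2)*(l - 1)*(l^3 - 9*l^2 + 26*l - 24) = (l - 4)*(l - 2)*(l - 1)*(l^2 - 5*l + 6) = (l - 4)*(l - 3)*(l - 2)*(l - 1)*(l - 2)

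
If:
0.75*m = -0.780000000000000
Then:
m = -1.04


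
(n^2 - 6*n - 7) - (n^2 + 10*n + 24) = -16*n - 31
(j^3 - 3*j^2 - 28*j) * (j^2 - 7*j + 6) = j^5 - 10*j^4 - j^3 + 178*j^2 - 168*j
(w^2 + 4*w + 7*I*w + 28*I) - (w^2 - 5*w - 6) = 9*w + 7*I*w + 6 + 28*I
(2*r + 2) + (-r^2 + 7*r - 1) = -r^2 + 9*r + 1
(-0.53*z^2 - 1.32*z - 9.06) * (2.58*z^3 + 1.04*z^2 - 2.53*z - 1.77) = -1.3674*z^5 - 3.9568*z^4 - 23.4067*z^3 - 5.1447*z^2 + 25.2582*z + 16.0362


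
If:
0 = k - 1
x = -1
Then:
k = 1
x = -1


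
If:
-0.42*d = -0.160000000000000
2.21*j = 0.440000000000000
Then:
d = 0.38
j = 0.20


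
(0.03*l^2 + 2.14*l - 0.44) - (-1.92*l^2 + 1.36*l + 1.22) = 1.95*l^2 + 0.78*l - 1.66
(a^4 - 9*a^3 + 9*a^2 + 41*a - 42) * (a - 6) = a^5 - 15*a^4 + 63*a^3 - 13*a^2 - 288*a + 252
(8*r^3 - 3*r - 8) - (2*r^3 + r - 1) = 6*r^3 - 4*r - 7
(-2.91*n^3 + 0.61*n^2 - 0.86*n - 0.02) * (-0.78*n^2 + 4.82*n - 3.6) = 2.2698*n^5 - 14.502*n^4 + 14.087*n^3 - 6.3256*n^2 + 2.9996*n + 0.072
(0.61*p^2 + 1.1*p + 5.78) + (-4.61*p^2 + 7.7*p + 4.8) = -4.0*p^2 + 8.8*p + 10.58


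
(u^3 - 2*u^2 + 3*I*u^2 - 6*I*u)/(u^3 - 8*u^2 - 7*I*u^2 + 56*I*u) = (u^2 + u*(-2 + 3*I) - 6*I)/(u^2 - u*(8 + 7*I) + 56*I)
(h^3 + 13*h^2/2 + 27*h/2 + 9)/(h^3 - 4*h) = (2*h^2 + 9*h + 9)/(2*h*(h - 2))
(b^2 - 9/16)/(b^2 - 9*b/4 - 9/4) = (b - 3/4)/(b - 3)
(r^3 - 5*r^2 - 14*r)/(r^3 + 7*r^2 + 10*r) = (r - 7)/(r + 5)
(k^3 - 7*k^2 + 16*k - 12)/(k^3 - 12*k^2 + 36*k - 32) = (k - 3)/(k - 8)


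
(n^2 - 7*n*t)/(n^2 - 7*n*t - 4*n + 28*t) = n/(n - 4)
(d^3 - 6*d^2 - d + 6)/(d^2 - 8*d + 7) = (d^2 - 5*d - 6)/(d - 7)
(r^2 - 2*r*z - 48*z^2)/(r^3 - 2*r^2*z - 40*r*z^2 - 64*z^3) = (r + 6*z)/(r^2 + 6*r*z + 8*z^2)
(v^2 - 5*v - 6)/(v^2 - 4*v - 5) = (v - 6)/(v - 5)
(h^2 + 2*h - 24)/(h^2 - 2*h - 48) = (h - 4)/(h - 8)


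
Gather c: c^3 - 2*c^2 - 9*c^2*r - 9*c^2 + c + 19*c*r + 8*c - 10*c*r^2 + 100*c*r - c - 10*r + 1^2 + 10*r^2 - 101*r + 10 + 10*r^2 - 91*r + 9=c^3 + c^2*(-9*r - 11) + c*(-10*r^2 + 119*r + 8) + 20*r^2 - 202*r + 20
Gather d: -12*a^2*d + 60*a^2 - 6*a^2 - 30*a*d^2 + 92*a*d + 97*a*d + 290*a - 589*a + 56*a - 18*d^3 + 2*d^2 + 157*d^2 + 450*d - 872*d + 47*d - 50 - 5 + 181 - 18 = 54*a^2 - 243*a - 18*d^3 + d^2*(159 - 30*a) + d*(-12*a^2 + 189*a - 375) + 108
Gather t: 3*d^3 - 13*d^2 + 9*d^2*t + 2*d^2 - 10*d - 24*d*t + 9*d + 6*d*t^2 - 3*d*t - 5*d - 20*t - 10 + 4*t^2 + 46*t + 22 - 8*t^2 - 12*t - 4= 3*d^3 - 11*d^2 - 6*d + t^2*(6*d - 4) + t*(9*d^2 - 27*d + 14) + 8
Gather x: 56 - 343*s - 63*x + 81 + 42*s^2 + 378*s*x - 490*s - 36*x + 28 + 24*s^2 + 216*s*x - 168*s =66*s^2 - 1001*s + x*(594*s - 99) + 165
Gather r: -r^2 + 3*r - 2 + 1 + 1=-r^2 + 3*r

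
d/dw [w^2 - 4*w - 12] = 2*w - 4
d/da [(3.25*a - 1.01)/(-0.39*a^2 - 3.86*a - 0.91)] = (1.2675*a^2 - 0.787800000000001*a - 6.8561)/(0.1521*a^4 + 3.0108*a^3 + 15.6094*a^2 + 7.0252*a + 0.8281)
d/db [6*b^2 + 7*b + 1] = 12*b + 7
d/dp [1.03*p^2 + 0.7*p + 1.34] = 2.06*p + 0.7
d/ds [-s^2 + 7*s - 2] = 7 - 2*s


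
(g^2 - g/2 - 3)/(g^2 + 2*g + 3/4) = 2*(g - 2)/(2*g + 1)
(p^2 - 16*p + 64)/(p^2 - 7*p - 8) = (p - 8)/(p + 1)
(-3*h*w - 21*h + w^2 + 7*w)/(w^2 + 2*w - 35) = (-3*h + w)/(w - 5)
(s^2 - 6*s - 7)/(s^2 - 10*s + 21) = (s + 1)/(s - 3)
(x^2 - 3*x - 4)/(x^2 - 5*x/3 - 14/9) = 9*(-x^2 + 3*x + 4)/(-9*x^2 + 15*x + 14)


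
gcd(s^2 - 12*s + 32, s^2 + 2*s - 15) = 1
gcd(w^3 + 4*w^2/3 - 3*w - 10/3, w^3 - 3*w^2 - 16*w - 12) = w^2 + 3*w + 2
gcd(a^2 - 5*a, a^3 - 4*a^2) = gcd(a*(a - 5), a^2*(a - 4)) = a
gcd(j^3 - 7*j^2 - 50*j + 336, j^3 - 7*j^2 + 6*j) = j - 6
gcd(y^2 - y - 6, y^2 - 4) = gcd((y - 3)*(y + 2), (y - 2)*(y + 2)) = y + 2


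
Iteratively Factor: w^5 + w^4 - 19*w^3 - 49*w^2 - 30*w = (w + 2)*(w^4 - w^3 - 17*w^2 - 15*w) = w*(w + 2)*(w^3 - w^2 - 17*w - 15) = w*(w - 5)*(w + 2)*(w^2 + 4*w + 3) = w*(w - 5)*(w + 2)*(w + 3)*(w + 1)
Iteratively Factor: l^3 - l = (l - 1)*(l^2 + l) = l*(l - 1)*(l + 1)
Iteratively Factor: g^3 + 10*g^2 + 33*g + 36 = (g + 3)*(g^2 + 7*g + 12) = (g + 3)^2*(g + 4)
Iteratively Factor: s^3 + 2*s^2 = (s)*(s^2 + 2*s) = s*(s + 2)*(s)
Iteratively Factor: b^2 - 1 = (b - 1)*(b + 1)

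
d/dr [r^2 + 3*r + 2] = 2*r + 3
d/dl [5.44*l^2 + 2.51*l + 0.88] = 10.88*l + 2.51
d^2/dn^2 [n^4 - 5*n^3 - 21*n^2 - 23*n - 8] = 12*n^2 - 30*n - 42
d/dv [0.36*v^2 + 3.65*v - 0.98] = 0.72*v + 3.65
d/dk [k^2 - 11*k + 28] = 2*k - 11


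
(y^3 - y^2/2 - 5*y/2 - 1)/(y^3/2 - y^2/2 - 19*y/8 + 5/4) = 4*(2*y^3 - y^2 - 5*y - 2)/(4*y^3 - 4*y^2 - 19*y + 10)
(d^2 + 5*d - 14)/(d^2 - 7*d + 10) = (d + 7)/(d - 5)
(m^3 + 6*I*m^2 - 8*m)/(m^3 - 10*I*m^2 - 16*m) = (-m^2 - 6*I*m + 8)/(-m^2 + 10*I*m + 16)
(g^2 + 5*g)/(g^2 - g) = (g + 5)/(g - 1)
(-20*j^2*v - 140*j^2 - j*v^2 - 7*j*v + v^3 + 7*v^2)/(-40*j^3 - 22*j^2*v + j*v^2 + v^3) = (v + 7)/(2*j + v)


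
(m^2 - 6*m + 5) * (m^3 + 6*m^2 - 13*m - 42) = m^5 - 44*m^3 + 66*m^2 + 187*m - 210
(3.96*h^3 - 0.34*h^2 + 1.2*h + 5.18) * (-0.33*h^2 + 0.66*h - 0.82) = -1.3068*h^5 + 2.7258*h^4 - 3.8676*h^3 - 0.6386*h^2 + 2.4348*h - 4.2476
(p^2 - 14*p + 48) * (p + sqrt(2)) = p^3 - 14*p^2 + sqrt(2)*p^2 - 14*sqrt(2)*p + 48*p + 48*sqrt(2)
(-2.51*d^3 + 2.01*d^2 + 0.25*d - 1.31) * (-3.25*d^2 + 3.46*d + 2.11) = 8.1575*d^5 - 15.2171*d^4 + 0.846*d^3 + 9.3636*d^2 - 4.0051*d - 2.7641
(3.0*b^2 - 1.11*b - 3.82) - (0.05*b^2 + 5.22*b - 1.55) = 2.95*b^2 - 6.33*b - 2.27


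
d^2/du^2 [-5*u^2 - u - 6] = -10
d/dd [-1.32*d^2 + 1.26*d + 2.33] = 1.26 - 2.64*d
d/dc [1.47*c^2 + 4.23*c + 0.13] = 2.94*c + 4.23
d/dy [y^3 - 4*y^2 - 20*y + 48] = 3*y^2 - 8*y - 20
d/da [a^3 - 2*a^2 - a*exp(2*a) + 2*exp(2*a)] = 3*a^2 - 2*a*exp(2*a) - 4*a + 3*exp(2*a)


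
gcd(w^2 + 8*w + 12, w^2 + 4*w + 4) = w + 2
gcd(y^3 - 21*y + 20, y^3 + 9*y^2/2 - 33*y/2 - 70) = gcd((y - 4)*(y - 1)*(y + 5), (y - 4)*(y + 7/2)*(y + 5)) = y^2 + y - 20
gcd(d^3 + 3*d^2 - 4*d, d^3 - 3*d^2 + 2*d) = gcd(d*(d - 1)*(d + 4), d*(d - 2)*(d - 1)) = d^2 - d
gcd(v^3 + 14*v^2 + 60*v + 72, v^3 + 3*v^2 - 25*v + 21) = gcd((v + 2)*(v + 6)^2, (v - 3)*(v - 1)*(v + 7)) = 1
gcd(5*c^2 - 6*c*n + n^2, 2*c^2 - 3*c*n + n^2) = c - n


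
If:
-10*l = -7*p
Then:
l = 7*p/10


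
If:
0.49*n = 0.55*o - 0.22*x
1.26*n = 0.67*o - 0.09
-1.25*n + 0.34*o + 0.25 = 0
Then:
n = 0.48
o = 1.04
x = 1.53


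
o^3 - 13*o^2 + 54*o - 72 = (o - 6)*(o - 4)*(o - 3)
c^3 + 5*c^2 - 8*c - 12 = (c - 2)*(c + 1)*(c + 6)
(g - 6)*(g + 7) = g^2 + g - 42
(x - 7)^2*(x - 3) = x^3 - 17*x^2 + 91*x - 147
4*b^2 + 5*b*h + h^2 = (b + h)*(4*b + h)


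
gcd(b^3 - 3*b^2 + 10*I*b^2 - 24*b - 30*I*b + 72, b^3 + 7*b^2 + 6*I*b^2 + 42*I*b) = b + 6*I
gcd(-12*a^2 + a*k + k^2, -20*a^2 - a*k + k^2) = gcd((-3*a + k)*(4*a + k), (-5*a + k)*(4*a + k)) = 4*a + k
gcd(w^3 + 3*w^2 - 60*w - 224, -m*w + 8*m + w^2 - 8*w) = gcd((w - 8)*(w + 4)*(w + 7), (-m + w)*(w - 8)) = w - 8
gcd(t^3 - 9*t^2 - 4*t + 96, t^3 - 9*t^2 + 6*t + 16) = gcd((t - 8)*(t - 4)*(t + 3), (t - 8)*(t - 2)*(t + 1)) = t - 8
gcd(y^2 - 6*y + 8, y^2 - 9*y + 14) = y - 2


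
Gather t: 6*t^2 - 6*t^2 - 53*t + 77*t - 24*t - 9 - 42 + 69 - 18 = 0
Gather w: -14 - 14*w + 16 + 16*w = 2*w + 2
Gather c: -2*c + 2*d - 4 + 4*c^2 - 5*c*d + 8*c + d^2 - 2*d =4*c^2 + c*(6 - 5*d) + d^2 - 4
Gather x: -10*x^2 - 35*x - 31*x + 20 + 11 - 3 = -10*x^2 - 66*x + 28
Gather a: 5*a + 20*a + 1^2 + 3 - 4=25*a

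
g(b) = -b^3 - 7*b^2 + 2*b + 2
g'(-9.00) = -115.00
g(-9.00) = 146.00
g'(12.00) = -598.00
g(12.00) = -2710.00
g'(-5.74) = -16.48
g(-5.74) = -50.99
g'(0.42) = -4.41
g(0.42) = 1.53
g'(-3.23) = 15.92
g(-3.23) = -43.79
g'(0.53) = -6.26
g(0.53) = 0.94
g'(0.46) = -5.07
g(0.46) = 1.34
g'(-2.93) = 17.27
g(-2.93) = -38.80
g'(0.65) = -8.37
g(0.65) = 0.07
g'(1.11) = -17.24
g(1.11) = -5.77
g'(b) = -3*b^2 - 14*b + 2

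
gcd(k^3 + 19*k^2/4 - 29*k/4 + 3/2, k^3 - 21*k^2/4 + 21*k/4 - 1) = k^2 - 5*k/4 + 1/4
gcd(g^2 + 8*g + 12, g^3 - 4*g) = g + 2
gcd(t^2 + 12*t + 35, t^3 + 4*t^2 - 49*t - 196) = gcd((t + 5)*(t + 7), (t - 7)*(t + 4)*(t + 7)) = t + 7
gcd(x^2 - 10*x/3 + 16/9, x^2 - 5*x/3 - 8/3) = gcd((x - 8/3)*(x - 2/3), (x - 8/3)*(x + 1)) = x - 8/3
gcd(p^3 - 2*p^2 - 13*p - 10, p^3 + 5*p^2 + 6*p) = p + 2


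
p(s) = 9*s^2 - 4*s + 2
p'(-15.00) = -274.00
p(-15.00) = 2087.00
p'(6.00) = 104.00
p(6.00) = 302.00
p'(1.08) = 15.44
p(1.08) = 8.18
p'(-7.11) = -131.98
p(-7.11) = 485.41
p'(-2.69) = -52.42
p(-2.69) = 77.88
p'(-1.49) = -30.82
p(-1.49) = 27.94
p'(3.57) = 60.26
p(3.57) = 102.42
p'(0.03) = -3.46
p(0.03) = 1.89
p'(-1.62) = -33.16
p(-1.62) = 32.10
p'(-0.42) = -11.56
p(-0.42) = 5.27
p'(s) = 18*s - 4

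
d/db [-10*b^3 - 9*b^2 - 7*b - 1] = -30*b^2 - 18*b - 7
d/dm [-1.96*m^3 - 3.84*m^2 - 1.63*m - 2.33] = -5.88*m^2 - 7.68*m - 1.63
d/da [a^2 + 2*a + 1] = 2*a + 2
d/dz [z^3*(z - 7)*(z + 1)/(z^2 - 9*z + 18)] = z^2*(3*z^4 - 48*z^3 + 245*z^2 - 306*z - 378)/(z^4 - 18*z^3 + 117*z^2 - 324*z + 324)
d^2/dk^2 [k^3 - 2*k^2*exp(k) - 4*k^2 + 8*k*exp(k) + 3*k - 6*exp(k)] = -2*k^2*exp(k) + 6*k + 6*exp(k) - 8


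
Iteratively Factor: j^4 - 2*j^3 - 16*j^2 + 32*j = (j - 4)*(j^3 + 2*j^2 - 8*j) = j*(j - 4)*(j^2 + 2*j - 8) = j*(j - 4)*(j + 4)*(j - 2)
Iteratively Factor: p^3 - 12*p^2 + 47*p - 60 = (p - 4)*(p^2 - 8*p + 15) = (p - 4)*(p - 3)*(p - 5)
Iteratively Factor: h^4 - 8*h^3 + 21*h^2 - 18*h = (h - 3)*(h^3 - 5*h^2 + 6*h) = (h - 3)*(h - 2)*(h^2 - 3*h) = (h - 3)^2*(h - 2)*(h)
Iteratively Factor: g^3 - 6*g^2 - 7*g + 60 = (g + 3)*(g^2 - 9*g + 20) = (g - 5)*(g + 3)*(g - 4)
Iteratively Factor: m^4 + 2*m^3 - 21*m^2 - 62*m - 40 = (m + 2)*(m^3 - 21*m - 20) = (m + 1)*(m + 2)*(m^2 - m - 20) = (m + 1)*(m + 2)*(m + 4)*(m - 5)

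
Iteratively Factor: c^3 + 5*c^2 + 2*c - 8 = (c + 2)*(c^2 + 3*c - 4) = (c - 1)*(c + 2)*(c + 4)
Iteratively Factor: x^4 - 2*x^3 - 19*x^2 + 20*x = (x)*(x^3 - 2*x^2 - 19*x + 20) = x*(x - 1)*(x^2 - x - 20) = x*(x - 5)*(x - 1)*(x + 4)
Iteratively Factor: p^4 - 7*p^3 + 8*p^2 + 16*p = (p)*(p^3 - 7*p^2 + 8*p + 16) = p*(p - 4)*(p^2 - 3*p - 4) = p*(p - 4)*(p + 1)*(p - 4)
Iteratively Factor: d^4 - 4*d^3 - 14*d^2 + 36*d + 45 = (d + 1)*(d^3 - 5*d^2 - 9*d + 45) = (d + 1)*(d + 3)*(d^2 - 8*d + 15) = (d - 3)*(d + 1)*(d + 3)*(d - 5)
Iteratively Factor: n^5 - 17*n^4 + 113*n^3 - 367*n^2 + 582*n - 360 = (n - 3)*(n^4 - 14*n^3 + 71*n^2 - 154*n + 120) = (n - 3)*(n - 2)*(n^3 - 12*n^2 + 47*n - 60) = (n - 4)*(n - 3)*(n - 2)*(n^2 - 8*n + 15) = (n - 4)*(n - 3)^2*(n - 2)*(n - 5)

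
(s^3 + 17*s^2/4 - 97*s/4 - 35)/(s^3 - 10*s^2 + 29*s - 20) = (4*s^2 + 33*s + 35)/(4*(s^2 - 6*s + 5))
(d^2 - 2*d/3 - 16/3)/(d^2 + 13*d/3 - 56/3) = (d + 2)/(d + 7)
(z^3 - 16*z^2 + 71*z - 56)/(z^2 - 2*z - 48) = (z^2 - 8*z + 7)/(z + 6)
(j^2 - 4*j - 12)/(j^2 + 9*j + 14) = (j - 6)/(j + 7)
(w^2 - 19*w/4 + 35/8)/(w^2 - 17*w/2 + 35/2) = (w - 5/4)/(w - 5)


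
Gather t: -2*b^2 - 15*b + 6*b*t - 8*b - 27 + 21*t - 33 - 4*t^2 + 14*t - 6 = -2*b^2 - 23*b - 4*t^2 + t*(6*b + 35) - 66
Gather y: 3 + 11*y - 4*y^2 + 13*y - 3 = -4*y^2 + 24*y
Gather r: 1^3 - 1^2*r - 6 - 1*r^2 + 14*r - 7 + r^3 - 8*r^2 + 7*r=r^3 - 9*r^2 + 20*r - 12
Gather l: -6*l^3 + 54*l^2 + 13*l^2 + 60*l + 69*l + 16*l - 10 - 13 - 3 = -6*l^3 + 67*l^2 + 145*l - 26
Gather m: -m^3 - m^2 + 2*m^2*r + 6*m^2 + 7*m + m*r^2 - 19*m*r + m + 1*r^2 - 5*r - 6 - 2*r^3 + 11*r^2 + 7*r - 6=-m^3 + m^2*(2*r + 5) + m*(r^2 - 19*r + 8) - 2*r^3 + 12*r^2 + 2*r - 12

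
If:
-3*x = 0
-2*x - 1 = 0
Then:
No Solution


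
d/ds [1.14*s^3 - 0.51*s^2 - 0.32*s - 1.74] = 3.42*s^2 - 1.02*s - 0.32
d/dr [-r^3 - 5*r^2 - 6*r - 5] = -3*r^2 - 10*r - 6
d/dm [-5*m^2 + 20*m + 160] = 20 - 10*m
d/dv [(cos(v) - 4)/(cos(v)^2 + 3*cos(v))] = (sin(v) - 12*sin(v)/cos(v)^2 - 8*tan(v))/(cos(v) + 3)^2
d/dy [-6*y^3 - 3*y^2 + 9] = 6*y*(-3*y - 1)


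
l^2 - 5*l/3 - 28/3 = (l - 4)*(l + 7/3)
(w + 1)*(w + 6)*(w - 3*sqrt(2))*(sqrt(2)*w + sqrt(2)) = sqrt(2)*w^4 - 6*w^3 + 8*sqrt(2)*w^3 - 48*w^2 + 13*sqrt(2)*w^2 - 78*w + 6*sqrt(2)*w - 36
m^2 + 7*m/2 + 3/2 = (m + 1/2)*(m + 3)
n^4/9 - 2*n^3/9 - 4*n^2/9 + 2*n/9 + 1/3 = (n/3 + 1/3)^2*(n - 3)*(n - 1)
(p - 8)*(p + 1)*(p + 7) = p^3 - 57*p - 56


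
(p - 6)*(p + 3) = p^2 - 3*p - 18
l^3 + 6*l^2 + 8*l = l*(l + 2)*(l + 4)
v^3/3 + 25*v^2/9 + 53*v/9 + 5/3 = (v/3 + 1)*(v + 1/3)*(v + 5)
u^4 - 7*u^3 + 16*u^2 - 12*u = u*(u - 3)*(u - 2)^2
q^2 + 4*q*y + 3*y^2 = (q + y)*(q + 3*y)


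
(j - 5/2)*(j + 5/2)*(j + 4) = j^3 + 4*j^2 - 25*j/4 - 25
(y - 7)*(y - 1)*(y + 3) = y^3 - 5*y^2 - 17*y + 21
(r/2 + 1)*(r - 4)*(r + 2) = r^3/2 - 6*r - 8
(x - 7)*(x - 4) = x^2 - 11*x + 28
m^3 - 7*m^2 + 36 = (m - 6)*(m - 3)*(m + 2)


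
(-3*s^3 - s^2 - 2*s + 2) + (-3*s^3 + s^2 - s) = -6*s^3 - 3*s + 2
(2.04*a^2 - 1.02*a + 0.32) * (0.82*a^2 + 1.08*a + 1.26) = 1.6728*a^4 + 1.3668*a^3 + 1.7312*a^2 - 0.9396*a + 0.4032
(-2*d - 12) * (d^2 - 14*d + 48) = -2*d^3 + 16*d^2 + 72*d - 576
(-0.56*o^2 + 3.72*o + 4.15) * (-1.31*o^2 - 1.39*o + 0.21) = 0.7336*o^4 - 4.0948*o^3 - 10.7249*o^2 - 4.9873*o + 0.8715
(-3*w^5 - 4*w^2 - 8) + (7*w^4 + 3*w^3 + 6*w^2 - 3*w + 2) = -3*w^5 + 7*w^4 + 3*w^3 + 2*w^2 - 3*w - 6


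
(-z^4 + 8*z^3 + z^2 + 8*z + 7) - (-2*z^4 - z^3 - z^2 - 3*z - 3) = z^4 + 9*z^3 + 2*z^2 + 11*z + 10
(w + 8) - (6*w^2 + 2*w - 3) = -6*w^2 - w + 11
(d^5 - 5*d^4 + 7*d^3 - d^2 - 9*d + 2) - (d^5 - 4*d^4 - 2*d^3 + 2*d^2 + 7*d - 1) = -d^4 + 9*d^3 - 3*d^2 - 16*d + 3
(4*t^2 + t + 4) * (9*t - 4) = 36*t^3 - 7*t^2 + 32*t - 16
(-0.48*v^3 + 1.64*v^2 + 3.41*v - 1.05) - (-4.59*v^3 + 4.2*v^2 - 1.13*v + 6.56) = 4.11*v^3 - 2.56*v^2 + 4.54*v - 7.61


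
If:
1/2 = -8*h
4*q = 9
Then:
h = -1/16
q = 9/4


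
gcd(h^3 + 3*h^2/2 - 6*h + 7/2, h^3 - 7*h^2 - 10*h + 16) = h - 1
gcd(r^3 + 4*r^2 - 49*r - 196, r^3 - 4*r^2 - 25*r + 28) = r^2 - 3*r - 28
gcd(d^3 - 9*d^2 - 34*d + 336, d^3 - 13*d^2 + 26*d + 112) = d^2 - 15*d + 56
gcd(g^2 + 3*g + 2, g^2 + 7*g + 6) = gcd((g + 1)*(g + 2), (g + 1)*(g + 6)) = g + 1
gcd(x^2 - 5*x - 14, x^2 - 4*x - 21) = x - 7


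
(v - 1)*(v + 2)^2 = v^3 + 3*v^2 - 4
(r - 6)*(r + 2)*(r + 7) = r^3 + 3*r^2 - 40*r - 84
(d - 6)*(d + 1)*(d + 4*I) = d^3 - 5*d^2 + 4*I*d^2 - 6*d - 20*I*d - 24*I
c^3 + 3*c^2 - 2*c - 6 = (c + 3)*(c - sqrt(2))*(c + sqrt(2))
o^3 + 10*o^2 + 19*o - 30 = (o - 1)*(o + 5)*(o + 6)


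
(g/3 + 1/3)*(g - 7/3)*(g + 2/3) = g^3/3 - 2*g^2/9 - 29*g/27 - 14/27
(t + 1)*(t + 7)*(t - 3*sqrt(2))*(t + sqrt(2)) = t^4 - 2*sqrt(2)*t^3 + 8*t^3 - 16*sqrt(2)*t^2 + t^2 - 48*t - 14*sqrt(2)*t - 42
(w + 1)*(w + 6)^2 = w^3 + 13*w^2 + 48*w + 36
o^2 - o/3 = o*(o - 1/3)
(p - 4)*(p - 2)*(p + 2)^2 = p^4 - 2*p^3 - 12*p^2 + 8*p + 32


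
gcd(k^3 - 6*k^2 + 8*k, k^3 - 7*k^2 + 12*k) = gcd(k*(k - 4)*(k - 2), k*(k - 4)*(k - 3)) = k^2 - 4*k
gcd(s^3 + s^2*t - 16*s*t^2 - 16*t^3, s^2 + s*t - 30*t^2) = 1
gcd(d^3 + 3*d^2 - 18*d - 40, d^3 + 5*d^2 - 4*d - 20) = d^2 + 7*d + 10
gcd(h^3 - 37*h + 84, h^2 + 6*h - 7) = h + 7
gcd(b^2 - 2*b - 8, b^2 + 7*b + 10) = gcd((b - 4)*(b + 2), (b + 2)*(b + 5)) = b + 2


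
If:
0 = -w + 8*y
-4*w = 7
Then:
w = -7/4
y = -7/32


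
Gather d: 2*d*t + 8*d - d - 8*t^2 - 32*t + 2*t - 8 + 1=d*(2*t + 7) - 8*t^2 - 30*t - 7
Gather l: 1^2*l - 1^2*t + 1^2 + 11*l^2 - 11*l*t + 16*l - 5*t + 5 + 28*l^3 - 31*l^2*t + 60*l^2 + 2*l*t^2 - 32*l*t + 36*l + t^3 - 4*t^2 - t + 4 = 28*l^3 + l^2*(71 - 31*t) + l*(2*t^2 - 43*t + 53) + t^3 - 4*t^2 - 7*t + 10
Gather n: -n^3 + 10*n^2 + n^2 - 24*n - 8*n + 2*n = -n^3 + 11*n^2 - 30*n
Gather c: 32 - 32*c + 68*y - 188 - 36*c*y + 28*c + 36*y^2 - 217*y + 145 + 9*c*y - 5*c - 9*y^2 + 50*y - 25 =c*(-27*y - 9) + 27*y^2 - 99*y - 36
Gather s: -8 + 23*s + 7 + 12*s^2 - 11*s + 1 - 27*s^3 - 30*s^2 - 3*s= -27*s^3 - 18*s^2 + 9*s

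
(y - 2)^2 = y^2 - 4*y + 4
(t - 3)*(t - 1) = t^2 - 4*t + 3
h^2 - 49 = (h - 7)*(h + 7)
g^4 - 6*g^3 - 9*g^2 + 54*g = g*(g - 6)*(g - 3)*(g + 3)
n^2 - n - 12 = (n - 4)*(n + 3)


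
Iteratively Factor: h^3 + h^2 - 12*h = (h + 4)*(h^2 - 3*h) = h*(h + 4)*(h - 3)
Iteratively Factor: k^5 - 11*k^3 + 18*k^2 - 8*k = (k)*(k^4 - 11*k^2 + 18*k - 8) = k*(k - 1)*(k^3 + k^2 - 10*k + 8) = k*(k - 1)*(k + 4)*(k^2 - 3*k + 2) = k*(k - 1)^2*(k + 4)*(k - 2)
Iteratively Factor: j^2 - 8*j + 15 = (j - 3)*(j - 5)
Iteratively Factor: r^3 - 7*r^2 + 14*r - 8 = (r - 1)*(r^2 - 6*r + 8) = (r - 4)*(r - 1)*(r - 2)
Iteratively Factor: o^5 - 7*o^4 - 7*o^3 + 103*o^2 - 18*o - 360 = (o + 3)*(o^4 - 10*o^3 + 23*o^2 + 34*o - 120) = (o - 4)*(o + 3)*(o^3 - 6*o^2 - o + 30) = (o - 4)*(o - 3)*(o + 3)*(o^2 - 3*o - 10) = (o - 4)*(o - 3)*(o + 2)*(o + 3)*(o - 5)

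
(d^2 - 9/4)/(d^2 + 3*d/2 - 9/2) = (d + 3/2)/(d + 3)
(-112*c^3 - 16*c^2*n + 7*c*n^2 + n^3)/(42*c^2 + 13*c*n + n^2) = (-16*c^2 + n^2)/(6*c + n)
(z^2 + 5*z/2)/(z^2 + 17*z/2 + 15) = z/(z + 6)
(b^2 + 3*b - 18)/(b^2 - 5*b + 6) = (b + 6)/(b - 2)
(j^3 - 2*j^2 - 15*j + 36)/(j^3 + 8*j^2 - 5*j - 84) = (j - 3)/(j + 7)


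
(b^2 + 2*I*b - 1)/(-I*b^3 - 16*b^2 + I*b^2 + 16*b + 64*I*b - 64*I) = (I*b^2 - 2*b - I)/(b^3 - b^2*(1 + 16*I) + 16*b*(-4 + I) + 64)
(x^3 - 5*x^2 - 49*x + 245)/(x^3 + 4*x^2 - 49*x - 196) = (x - 5)/(x + 4)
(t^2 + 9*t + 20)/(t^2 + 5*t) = (t + 4)/t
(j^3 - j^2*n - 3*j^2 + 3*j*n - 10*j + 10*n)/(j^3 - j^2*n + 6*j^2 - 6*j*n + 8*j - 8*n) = (j - 5)/(j + 4)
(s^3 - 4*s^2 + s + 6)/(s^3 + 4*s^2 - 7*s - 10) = (s - 3)/(s + 5)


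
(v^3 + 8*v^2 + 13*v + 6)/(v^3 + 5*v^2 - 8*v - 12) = (v + 1)/(v - 2)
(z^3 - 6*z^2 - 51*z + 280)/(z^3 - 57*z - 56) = (z - 5)/(z + 1)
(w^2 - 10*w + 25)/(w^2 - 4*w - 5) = (w - 5)/(w + 1)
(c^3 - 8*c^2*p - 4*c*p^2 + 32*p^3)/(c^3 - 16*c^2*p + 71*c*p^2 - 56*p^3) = (c^2 - 4*p^2)/(c^2 - 8*c*p + 7*p^2)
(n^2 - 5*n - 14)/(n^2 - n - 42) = (n + 2)/(n + 6)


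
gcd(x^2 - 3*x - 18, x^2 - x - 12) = x + 3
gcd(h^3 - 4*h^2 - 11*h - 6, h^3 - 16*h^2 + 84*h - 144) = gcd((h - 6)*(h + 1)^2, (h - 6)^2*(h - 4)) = h - 6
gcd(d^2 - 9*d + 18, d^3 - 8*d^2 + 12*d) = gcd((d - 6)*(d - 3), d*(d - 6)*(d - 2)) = d - 6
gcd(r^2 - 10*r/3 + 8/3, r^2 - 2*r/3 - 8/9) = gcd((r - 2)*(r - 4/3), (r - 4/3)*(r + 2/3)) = r - 4/3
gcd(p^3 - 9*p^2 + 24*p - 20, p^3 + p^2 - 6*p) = p - 2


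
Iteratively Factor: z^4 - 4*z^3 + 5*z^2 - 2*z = (z - 1)*(z^3 - 3*z^2 + 2*z) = z*(z - 1)*(z^2 - 3*z + 2) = z*(z - 2)*(z - 1)*(z - 1)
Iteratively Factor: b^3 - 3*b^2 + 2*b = (b - 2)*(b^2 - b) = (b - 2)*(b - 1)*(b)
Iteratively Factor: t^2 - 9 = (t - 3)*(t + 3)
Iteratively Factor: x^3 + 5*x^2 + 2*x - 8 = (x + 4)*(x^2 + x - 2) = (x - 1)*(x + 4)*(x + 2)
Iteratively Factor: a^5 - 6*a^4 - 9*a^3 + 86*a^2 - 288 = (a - 3)*(a^4 - 3*a^3 - 18*a^2 + 32*a + 96) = (a - 3)*(a + 3)*(a^3 - 6*a^2 + 32) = (a - 3)*(a + 2)*(a + 3)*(a^2 - 8*a + 16) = (a - 4)*(a - 3)*(a + 2)*(a + 3)*(a - 4)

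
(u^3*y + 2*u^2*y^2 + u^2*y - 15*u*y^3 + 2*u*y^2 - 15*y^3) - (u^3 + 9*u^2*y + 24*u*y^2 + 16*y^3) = u^3*y - u^3 + 2*u^2*y^2 - 8*u^2*y - 15*u*y^3 - 22*u*y^2 - 31*y^3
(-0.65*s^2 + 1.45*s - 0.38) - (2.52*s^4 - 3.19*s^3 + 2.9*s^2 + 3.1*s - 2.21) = -2.52*s^4 + 3.19*s^3 - 3.55*s^2 - 1.65*s + 1.83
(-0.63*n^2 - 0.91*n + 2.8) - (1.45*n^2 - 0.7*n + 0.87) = -2.08*n^2 - 0.21*n + 1.93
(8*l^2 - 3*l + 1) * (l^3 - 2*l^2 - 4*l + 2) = 8*l^5 - 19*l^4 - 25*l^3 + 26*l^2 - 10*l + 2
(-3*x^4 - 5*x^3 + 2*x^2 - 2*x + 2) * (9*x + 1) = -27*x^5 - 48*x^4 + 13*x^3 - 16*x^2 + 16*x + 2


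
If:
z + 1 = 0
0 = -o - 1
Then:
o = -1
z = -1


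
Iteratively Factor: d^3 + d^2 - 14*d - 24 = (d + 2)*(d^2 - d - 12) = (d - 4)*(d + 2)*(d + 3)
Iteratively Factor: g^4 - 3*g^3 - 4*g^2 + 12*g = (g)*(g^3 - 3*g^2 - 4*g + 12) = g*(g + 2)*(g^2 - 5*g + 6) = g*(g - 3)*(g + 2)*(g - 2)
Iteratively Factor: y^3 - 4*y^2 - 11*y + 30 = (y - 5)*(y^2 + y - 6) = (y - 5)*(y + 3)*(y - 2)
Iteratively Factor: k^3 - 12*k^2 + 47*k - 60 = (k - 5)*(k^2 - 7*k + 12) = (k - 5)*(k - 4)*(k - 3)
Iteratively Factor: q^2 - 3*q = (q - 3)*(q)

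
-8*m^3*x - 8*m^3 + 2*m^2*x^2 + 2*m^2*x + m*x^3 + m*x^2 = (-2*m + x)*(4*m + x)*(m*x + m)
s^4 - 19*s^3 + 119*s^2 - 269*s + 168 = (s - 8)*(s - 7)*(s - 3)*(s - 1)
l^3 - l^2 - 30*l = l*(l - 6)*(l + 5)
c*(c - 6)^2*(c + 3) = c^4 - 9*c^3 + 108*c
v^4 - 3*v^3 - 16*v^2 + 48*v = v*(v - 4)*(v - 3)*(v + 4)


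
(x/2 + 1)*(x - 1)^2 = x^3/2 - 3*x/2 + 1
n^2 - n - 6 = (n - 3)*(n + 2)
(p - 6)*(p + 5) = p^2 - p - 30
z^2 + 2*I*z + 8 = (z - 2*I)*(z + 4*I)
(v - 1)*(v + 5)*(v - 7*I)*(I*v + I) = I*v^4 + 7*v^3 + 5*I*v^3 + 35*v^2 - I*v^2 - 7*v - 5*I*v - 35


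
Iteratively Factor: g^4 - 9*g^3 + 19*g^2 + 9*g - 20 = (g + 1)*(g^3 - 10*g^2 + 29*g - 20) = (g - 4)*(g + 1)*(g^2 - 6*g + 5) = (g - 4)*(g - 1)*(g + 1)*(g - 5)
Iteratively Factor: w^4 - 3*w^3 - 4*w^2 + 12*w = (w - 3)*(w^3 - 4*w) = (w - 3)*(w - 2)*(w^2 + 2*w) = w*(w - 3)*(w - 2)*(w + 2)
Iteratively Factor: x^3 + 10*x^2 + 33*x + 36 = (x + 3)*(x^2 + 7*x + 12) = (x + 3)^2*(x + 4)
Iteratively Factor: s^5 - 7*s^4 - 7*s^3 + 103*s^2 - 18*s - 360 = (s + 3)*(s^4 - 10*s^3 + 23*s^2 + 34*s - 120) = (s - 5)*(s + 3)*(s^3 - 5*s^2 - 2*s + 24) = (s - 5)*(s - 4)*(s + 3)*(s^2 - s - 6) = (s - 5)*(s - 4)*(s + 2)*(s + 3)*(s - 3)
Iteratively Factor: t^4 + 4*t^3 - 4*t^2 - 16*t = (t)*(t^3 + 4*t^2 - 4*t - 16) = t*(t + 4)*(t^2 - 4) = t*(t - 2)*(t + 4)*(t + 2)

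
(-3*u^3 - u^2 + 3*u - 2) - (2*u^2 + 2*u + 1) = -3*u^3 - 3*u^2 + u - 3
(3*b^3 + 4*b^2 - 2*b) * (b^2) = 3*b^5 + 4*b^4 - 2*b^3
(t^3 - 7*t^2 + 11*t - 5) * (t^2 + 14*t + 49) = t^5 + 7*t^4 - 38*t^3 - 194*t^2 + 469*t - 245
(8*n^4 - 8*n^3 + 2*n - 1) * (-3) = -24*n^4 + 24*n^3 - 6*n + 3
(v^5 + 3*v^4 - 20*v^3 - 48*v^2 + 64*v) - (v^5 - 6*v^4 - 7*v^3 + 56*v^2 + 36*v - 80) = 9*v^4 - 13*v^3 - 104*v^2 + 28*v + 80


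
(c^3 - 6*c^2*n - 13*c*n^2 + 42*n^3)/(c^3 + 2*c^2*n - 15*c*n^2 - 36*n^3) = (c^2 - 9*c*n + 14*n^2)/(c^2 - c*n - 12*n^2)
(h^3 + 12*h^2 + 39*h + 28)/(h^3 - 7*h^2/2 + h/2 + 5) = 2*(h^2 + 11*h + 28)/(2*h^2 - 9*h + 10)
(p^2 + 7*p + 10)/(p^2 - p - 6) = (p + 5)/(p - 3)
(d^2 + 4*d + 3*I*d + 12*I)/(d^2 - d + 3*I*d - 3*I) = (d + 4)/(d - 1)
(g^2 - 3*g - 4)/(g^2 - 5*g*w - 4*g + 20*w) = (-g - 1)/(-g + 5*w)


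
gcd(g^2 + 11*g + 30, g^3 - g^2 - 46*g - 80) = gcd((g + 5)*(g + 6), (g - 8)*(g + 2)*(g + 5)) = g + 5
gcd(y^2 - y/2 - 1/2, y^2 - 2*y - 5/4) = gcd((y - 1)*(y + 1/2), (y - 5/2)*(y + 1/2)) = y + 1/2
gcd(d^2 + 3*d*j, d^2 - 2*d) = d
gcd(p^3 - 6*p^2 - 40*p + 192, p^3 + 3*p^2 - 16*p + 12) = p + 6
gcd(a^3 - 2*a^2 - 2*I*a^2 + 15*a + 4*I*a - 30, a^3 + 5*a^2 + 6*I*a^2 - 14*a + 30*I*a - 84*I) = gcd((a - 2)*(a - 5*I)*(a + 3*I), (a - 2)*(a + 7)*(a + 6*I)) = a - 2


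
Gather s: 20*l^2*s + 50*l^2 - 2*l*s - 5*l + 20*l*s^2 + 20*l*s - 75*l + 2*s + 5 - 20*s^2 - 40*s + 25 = 50*l^2 - 80*l + s^2*(20*l - 20) + s*(20*l^2 + 18*l - 38) + 30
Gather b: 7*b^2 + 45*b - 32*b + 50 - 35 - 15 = 7*b^2 + 13*b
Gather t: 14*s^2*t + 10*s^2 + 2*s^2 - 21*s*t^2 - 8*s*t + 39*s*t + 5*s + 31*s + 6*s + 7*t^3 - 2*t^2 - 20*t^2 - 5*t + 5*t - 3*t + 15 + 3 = 12*s^2 + 42*s + 7*t^3 + t^2*(-21*s - 22) + t*(14*s^2 + 31*s - 3) + 18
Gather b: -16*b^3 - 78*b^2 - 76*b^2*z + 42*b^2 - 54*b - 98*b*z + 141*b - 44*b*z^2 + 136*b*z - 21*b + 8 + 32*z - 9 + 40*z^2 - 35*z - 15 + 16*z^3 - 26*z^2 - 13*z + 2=-16*b^3 + b^2*(-76*z - 36) + b*(-44*z^2 + 38*z + 66) + 16*z^3 + 14*z^2 - 16*z - 14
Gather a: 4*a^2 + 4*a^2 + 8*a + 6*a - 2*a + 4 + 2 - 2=8*a^2 + 12*a + 4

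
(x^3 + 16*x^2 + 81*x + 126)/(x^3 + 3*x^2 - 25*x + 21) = (x^2 + 9*x + 18)/(x^2 - 4*x + 3)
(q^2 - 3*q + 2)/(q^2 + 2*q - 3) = (q - 2)/(q + 3)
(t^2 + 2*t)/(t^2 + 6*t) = (t + 2)/(t + 6)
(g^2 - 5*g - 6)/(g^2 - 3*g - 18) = (g + 1)/(g + 3)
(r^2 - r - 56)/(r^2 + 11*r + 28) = (r - 8)/(r + 4)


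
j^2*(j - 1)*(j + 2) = j^4 + j^3 - 2*j^2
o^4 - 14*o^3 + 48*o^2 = o^2*(o - 8)*(o - 6)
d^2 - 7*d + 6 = (d - 6)*(d - 1)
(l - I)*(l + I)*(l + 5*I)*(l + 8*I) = l^4 + 13*I*l^3 - 39*l^2 + 13*I*l - 40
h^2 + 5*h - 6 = (h - 1)*(h + 6)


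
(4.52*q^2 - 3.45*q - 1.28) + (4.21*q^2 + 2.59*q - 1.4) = 8.73*q^2 - 0.86*q - 2.68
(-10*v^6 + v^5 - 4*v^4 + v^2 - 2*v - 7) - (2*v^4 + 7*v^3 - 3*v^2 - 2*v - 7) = -10*v^6 + v^5 - 6*v^4 - 7*v^3 + 4*v^2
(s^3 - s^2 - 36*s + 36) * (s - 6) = s^4 - 7*s^3 - 30*s^2 + 252*s - 216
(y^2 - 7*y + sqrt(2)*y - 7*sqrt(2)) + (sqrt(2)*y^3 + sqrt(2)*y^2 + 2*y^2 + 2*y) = sqrt(2)*y^3 + sqrt(2)*y^2 + 3*y^2 - 5*y + sqrt(2)*y - 7*sqrt(2)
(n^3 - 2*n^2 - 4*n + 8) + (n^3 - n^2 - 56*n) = 2*n^3 - 3*n^2 - 60*n + 8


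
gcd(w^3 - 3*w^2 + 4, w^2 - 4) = w - 2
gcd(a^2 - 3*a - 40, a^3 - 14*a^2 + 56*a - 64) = a - 8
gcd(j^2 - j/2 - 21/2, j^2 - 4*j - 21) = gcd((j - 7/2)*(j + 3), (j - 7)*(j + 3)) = j + 3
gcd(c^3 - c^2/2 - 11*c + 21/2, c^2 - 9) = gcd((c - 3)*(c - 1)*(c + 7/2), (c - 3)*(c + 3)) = c - 3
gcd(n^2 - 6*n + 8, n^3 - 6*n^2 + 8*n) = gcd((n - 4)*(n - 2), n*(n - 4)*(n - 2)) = n^2 - 6*n + 8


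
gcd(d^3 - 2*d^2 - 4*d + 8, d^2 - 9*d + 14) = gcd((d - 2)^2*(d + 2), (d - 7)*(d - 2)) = d - 2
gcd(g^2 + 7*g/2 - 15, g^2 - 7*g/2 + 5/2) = g - 5/2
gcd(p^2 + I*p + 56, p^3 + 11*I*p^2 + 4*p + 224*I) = p + 8*I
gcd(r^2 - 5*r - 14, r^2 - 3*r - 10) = r + 2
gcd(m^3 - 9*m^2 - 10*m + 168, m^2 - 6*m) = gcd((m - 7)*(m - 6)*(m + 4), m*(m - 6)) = m - 6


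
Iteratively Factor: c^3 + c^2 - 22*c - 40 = (c - 5)*(c^2 + 6*c + 8) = (c - 5)*(c + 4)*(c + 2)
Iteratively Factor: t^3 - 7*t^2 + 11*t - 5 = (t - 1)*(t^2 - 6*t + 5) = (t - 5)*(t - 1)*(t - 1)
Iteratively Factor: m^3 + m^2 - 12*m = (m - 3)*(m^2 + 4*m) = (m - 3)*(m + 4)*(m)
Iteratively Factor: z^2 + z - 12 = (z - 3)*(z + 4)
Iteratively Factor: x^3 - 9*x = (x - 3)*(x^2 + 3*x) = (x - 3)*(x + 3)*(x)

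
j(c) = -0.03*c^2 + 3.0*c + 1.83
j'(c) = 3.0 - 0.06*c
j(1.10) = 5.09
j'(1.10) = 2.93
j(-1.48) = -2.68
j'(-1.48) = 3.09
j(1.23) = 5.47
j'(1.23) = 2.93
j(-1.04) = -1.32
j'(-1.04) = 3.06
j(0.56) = 3.50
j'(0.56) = 2.97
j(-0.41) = 0.59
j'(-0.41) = 3.02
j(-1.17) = -1.72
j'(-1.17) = 3.07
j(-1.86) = -3.85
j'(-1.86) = 3.11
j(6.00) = 18.75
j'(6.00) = 2.64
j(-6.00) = -17.25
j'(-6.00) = 3.36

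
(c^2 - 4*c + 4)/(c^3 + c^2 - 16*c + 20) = 1/(c + 5)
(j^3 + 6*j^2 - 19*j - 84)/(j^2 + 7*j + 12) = (j^2 + 3*j - 28)/(j + 4)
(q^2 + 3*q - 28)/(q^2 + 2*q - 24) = (q + 7)/(q + 6)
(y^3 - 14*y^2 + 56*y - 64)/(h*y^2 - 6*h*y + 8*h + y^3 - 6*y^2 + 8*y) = (y - 8)/(h + y)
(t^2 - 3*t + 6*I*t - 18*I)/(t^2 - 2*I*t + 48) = (t - 3)/(t - 8*I)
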